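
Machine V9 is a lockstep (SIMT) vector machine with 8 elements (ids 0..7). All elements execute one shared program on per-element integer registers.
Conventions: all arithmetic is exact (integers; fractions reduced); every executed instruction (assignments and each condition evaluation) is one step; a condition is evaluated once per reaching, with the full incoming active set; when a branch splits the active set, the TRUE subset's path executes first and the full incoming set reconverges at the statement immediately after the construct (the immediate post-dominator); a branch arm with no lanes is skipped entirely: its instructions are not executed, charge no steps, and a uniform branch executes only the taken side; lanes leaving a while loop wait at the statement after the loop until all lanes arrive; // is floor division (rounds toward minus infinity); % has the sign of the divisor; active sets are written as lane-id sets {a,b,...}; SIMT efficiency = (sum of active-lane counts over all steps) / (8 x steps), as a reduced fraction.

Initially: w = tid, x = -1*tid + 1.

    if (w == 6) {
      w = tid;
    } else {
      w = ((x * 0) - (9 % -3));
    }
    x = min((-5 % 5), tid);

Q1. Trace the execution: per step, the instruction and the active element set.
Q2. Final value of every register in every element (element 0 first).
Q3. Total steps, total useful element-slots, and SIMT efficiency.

step 0: eval (w == 6)                {0,1,2,3,4,5,6,7}
step 1: w <- tid                     {6}
step 2: w <- ((x * 0) - (9 % -3))    {0,1,2,3,4,5,7}
step 3: x <- min((-5 % 5), tid)      {0,1,2,3,4,5,6,7}

Answer: 4 steps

w: 0,0,0,0,0,0,6,0
x: 0,0,0,0,0,0,0,0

steps = 4; useful = 24; efficiency = 24/32 = 3/4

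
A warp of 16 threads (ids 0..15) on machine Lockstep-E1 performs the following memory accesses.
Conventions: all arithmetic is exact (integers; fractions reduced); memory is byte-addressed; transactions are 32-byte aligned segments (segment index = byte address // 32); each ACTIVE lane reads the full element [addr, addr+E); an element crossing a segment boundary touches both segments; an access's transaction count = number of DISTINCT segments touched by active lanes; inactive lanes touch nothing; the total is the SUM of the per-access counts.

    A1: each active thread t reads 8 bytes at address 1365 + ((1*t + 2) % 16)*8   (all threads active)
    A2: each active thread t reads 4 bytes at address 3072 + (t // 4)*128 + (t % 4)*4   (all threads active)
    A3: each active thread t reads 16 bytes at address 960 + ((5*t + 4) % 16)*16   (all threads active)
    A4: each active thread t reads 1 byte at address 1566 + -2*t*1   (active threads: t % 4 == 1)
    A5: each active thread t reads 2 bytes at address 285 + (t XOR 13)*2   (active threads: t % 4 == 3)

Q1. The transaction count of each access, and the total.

A1: 5 transactions
A2: 4 transactions
A3: 8 transactions
A4: 1 transaction
A5: 1 transaction

Answer: 5,4,8,1,1; total 19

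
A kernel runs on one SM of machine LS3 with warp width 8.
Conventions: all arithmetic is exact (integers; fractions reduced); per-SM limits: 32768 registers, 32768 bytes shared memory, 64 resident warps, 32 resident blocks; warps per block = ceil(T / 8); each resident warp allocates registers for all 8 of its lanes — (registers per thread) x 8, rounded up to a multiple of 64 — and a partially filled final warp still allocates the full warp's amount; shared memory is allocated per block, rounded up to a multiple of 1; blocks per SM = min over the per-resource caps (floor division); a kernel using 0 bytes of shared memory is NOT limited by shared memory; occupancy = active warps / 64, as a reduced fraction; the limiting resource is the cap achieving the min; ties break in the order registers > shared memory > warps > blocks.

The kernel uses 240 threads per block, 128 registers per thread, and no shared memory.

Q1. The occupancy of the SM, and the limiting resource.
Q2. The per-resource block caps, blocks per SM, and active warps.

Answer: occupancy 15/32, limited by registers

registers: 1 block
shared memory: no limit (kernel uses none)
warps: 2 blocks
blocks: 32 blocks

Answer: 1 block, 30 active warps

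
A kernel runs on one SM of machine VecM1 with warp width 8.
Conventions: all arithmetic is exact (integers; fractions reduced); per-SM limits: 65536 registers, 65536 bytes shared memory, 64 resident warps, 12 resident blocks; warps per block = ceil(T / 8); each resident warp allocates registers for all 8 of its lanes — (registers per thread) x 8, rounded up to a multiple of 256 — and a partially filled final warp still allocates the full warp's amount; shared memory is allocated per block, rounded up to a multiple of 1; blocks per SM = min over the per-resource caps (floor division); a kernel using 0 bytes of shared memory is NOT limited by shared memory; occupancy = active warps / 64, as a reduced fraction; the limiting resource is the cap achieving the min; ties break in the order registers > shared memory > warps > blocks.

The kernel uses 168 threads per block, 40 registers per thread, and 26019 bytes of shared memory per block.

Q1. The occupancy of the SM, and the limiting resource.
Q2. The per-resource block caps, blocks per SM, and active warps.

Answer: occupancy 21/32, limited by shared memory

registers: 6 blocks
shared memory: 2 blocks
warps: 3 blocks
blocks: 12 blocks

Answer: 2 blocks, 42 active warps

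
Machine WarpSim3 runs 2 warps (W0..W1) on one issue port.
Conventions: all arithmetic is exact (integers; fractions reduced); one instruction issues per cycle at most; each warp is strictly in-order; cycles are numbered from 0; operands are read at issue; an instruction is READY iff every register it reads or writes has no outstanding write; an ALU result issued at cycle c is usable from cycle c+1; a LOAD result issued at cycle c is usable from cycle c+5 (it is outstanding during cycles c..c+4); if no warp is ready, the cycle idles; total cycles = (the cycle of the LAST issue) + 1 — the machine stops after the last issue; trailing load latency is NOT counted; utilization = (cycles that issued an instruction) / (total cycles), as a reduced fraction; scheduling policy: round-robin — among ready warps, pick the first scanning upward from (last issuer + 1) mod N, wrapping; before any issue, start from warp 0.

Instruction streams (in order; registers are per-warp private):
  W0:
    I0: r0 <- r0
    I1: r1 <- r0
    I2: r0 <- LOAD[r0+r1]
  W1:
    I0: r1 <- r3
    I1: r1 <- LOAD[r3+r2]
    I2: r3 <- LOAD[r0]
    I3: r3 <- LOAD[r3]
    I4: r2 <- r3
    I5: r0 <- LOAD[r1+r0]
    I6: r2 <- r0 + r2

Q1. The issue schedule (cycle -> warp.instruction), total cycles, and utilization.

cycle 0: W0.I0
cycle 1: W1.I0
cycle 2: W0.I1
cycle 3: W1.I1
cycle 4: W0.I2
cycle 5: W1.I2
cycle 6: idle
cycle 7: idle
cycle 8: idle
cycle 9: idle
cycle 10: W1.I3
cycle 11: idle
cycle 12: idle
cycle 13: idle
cycle 14: idle
cycle 15: W1.I4
cycle 16: W1.I5
cycle 17: idle
cycle 18: idle
cycle 19: idle
cycle 20: idle
cycle 21: W1.I6

Answer: 22 cycles, utilization 5/11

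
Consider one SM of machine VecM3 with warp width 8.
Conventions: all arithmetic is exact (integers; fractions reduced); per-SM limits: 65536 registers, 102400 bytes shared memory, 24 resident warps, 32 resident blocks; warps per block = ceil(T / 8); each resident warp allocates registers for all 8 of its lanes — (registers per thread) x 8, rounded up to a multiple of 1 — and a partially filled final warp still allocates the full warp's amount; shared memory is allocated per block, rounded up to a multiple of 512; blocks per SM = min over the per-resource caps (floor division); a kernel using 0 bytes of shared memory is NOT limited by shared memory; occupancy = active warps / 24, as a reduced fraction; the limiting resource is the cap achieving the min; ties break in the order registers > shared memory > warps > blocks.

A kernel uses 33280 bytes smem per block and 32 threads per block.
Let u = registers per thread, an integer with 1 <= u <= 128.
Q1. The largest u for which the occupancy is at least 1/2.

Answer: u = 128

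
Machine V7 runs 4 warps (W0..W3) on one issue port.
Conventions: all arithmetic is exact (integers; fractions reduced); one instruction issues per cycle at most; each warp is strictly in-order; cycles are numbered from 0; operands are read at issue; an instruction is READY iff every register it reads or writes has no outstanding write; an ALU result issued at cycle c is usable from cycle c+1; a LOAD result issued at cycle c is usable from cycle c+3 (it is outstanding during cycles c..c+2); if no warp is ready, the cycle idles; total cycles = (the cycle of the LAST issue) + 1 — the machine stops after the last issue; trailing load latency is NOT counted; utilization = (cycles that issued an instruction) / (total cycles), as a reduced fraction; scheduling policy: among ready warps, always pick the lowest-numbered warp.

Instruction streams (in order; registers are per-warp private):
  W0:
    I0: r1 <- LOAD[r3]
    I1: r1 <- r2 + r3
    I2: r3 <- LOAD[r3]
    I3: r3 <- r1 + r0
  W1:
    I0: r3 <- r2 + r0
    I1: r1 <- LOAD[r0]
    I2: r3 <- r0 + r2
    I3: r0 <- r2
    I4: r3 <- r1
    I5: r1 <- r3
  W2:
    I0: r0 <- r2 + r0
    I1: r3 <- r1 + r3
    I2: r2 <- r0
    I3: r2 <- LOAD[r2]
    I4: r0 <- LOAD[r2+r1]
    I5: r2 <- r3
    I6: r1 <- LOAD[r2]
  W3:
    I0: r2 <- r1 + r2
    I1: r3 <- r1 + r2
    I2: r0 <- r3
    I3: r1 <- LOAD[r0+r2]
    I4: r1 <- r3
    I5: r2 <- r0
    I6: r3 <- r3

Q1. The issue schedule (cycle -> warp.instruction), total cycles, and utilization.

cycle 0: W0.I0
cycle 1: W1.I0
cycle 2: W1.I1
cycle 3: W0.I1
cycle 4: W0.I2
cycle 5: W1.I2
cycle 6: W1.I3
cycle 7: W0.I3
cycle 8: W1.I4
cycle 9: W1.I5
cycle 10: W2.I0
cycle 11: W2.I1
cycle 12: W2.I2
cycle 13: W2.I3
cycle 14: W3.I0
cycle 15: W3.I1
cycle 16: W2.I4
cycle 17: W2.I5
cycle 18: W2.I6
cycle 19: W3.I2
cycle 20: W3.I3
cycle 21: idle
cycle 22: idle
cycle 23: W3.I4
cycle 24: W3.I5
cycle 25: W3.I6

Answer: 26 cycles, utilization 12/13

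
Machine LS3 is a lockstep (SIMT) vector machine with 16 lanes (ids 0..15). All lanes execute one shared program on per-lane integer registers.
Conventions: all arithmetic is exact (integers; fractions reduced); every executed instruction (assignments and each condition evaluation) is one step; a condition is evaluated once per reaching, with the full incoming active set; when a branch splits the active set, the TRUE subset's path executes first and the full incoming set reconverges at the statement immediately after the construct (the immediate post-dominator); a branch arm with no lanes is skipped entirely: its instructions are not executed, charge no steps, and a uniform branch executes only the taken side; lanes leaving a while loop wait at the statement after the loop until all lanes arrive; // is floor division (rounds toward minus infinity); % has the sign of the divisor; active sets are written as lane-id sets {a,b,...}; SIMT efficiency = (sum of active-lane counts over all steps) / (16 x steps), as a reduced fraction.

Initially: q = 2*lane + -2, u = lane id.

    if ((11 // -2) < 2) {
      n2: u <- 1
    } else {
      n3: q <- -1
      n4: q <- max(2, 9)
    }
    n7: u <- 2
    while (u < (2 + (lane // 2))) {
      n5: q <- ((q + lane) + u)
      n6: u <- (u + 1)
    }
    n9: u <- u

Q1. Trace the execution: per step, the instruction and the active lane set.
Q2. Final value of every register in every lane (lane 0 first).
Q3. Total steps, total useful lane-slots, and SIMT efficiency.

step 0: eval ((11 // -2) < 2)        {0,1,2,3,4,5,6,7,8,9,10,11,12,13,14,15}
step 1: u <- 1                       {0,1,2,3,4,5,6,7,8,9,10,11,12,13,14,15}
step 2: u <- 2                       {0,1,2,3,4,5,6,7,8,9,10,11,12,13,14,15}
step 3: eval (u < (2 + (lane // 2))) {0,1,2,3,4,5,6,7,8,9,10,11,12,13,14,15}
step 4: q <- ((q + lane) + u)        {2,3,4,5,6,7,8,9,10,11,12,13,14,15}
step 5: u <- (u + 1)                 {2,3,4,5,6,7,8,9,10,11,12,13,14,15}
step 6: eval (u < (2 + (lane // 2))) {2,3,4,5,6,7,8,9,10,11,12,13,14,15}
step 7: q <- ((q + lane) + u)        {4,5,6,7,8,9,10,11,12,13,14,15}
step 8: u <- (u + 1)                 {4,5,6,7,8,9,10,11,12,13,14,15}
step 9: eval (u < (2 + (lane // 2))) {4,5,6,7,8,9,10,11,12,13,14,15}
step 10: q <- ((q + lane) + u)        {6,7,8,9,10,11,12,13,14,15}
step 11: u <- (u + 1)                 {6,7,8,9,10,11,12,13,14,15}
step 12: eval (u < (2 + (lane // 2))) {6,7,8,9,10,11,12,13,14,15}
step 13: q <- ((q + lane) + u)        {8,9,10,11,12,13,14,15}
step 14: u <- (u + 1)                 {8,9,10,11,12,13,14,15}
step 15: eval (u < (2 + (lane // 2))) {8,9,10,11,12,13,14,15}
step 16: q <- ((q + lane) + u)        {10,11,12,13,14,15}
step 17: u <- (u + 1)                 {10,11,12,13,14,15}
step 18: eval (u < (2 + (lane // 2))) {10,11,12,13,14,15}
step 19: q <- ((q + lane) + u)        {12,13,14,15}
step 20: u <- (u + 1)                 {12,13,14,15}
step 21: eval (u < (2 + (lane // 2))) {12,13,14,15}
step 22: q <- ((q + lane) + u)        {14,15}
step 23: u <- (u + 1)                 {14,15}
step 24: eval (u < (2 + (lane // 2))) {14,15}
step 25: u <- u                       {0,1,2,3,4,5,6,7,8,9,10,11,12,13,14,15}

Answer: 26 steps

q: -2,0,6,9,19,23,37,42,60,66,88,95,121,129,159,168
u: 2,2,3,3,4,4,5,5,6,6,7,7,8,8,9,9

steps = 26; useful = 248; efficiency = 248/416 = 31/52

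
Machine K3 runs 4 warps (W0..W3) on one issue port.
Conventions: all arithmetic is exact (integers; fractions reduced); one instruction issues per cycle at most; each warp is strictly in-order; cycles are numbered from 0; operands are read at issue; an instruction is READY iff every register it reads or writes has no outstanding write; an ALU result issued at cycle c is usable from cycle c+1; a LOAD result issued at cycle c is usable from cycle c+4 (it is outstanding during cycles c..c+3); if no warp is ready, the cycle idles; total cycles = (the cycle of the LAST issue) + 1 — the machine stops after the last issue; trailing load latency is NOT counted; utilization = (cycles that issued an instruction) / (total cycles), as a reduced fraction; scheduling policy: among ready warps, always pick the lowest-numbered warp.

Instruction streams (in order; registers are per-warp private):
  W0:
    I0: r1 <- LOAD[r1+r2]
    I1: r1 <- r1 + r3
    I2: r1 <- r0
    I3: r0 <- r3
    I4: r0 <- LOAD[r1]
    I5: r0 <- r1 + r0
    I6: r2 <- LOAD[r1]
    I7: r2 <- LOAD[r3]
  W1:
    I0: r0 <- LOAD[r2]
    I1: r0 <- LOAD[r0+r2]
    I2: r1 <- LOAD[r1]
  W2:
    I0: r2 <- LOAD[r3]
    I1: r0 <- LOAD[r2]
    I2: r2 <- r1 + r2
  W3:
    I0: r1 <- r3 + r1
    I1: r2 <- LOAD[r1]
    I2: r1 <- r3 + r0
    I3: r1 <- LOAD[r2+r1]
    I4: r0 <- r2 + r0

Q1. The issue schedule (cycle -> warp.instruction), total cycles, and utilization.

cycle 0: W0.I0
cycle 1: W1.I0
cycle 2: W2.I0
cycle 3: W3.I0
cycle 4: W0.I1
cycle 5: W0.I2
cycle 6: W0.I3
cycle 7: W0.I4
cycle 8: W1.I1
cycle 9: W1.I2
cycle 10: W2.I1
cycle 11: W0.I5
cycle 12: W0.I6
cycle 13: W2.I2
cycle 14: W3.I1
cycle 15: W3.I2
cycle 16: W0.I7
cycle 17: idle
cycle 18: W3.I3
cycle 19: W3.I4

Answer: 20 cycles, utilization 19/20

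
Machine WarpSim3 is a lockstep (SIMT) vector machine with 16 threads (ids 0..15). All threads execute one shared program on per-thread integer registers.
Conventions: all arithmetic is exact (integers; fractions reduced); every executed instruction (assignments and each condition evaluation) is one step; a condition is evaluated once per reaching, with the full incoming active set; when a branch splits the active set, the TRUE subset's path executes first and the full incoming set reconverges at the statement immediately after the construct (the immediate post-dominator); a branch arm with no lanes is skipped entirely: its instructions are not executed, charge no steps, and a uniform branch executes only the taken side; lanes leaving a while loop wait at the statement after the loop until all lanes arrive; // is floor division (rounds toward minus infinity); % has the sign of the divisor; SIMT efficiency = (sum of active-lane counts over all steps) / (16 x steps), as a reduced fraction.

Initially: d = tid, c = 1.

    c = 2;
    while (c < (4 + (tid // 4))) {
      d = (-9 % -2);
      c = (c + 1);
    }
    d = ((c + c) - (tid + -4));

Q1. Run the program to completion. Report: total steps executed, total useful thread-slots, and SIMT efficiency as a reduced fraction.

Answer: 18 steps, 216 useful, 3/4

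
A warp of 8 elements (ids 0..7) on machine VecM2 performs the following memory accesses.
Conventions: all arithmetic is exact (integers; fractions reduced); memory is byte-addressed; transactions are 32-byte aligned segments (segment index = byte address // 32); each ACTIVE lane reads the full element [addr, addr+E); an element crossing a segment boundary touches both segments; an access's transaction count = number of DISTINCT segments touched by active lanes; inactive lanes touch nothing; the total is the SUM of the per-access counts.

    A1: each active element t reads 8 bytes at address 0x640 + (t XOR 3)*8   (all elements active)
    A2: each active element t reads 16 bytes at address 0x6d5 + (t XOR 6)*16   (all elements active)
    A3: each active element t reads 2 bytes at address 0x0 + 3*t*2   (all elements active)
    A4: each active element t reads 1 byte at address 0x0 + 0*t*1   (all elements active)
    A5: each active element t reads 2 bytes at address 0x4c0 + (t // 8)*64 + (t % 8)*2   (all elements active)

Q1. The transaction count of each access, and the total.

A1: 2 transactions
A2: 5 transactions
A3: 2 transactions
A4: 1 transaction
A5: 1 transaction

Answer: 2,5,2,1,1; total 11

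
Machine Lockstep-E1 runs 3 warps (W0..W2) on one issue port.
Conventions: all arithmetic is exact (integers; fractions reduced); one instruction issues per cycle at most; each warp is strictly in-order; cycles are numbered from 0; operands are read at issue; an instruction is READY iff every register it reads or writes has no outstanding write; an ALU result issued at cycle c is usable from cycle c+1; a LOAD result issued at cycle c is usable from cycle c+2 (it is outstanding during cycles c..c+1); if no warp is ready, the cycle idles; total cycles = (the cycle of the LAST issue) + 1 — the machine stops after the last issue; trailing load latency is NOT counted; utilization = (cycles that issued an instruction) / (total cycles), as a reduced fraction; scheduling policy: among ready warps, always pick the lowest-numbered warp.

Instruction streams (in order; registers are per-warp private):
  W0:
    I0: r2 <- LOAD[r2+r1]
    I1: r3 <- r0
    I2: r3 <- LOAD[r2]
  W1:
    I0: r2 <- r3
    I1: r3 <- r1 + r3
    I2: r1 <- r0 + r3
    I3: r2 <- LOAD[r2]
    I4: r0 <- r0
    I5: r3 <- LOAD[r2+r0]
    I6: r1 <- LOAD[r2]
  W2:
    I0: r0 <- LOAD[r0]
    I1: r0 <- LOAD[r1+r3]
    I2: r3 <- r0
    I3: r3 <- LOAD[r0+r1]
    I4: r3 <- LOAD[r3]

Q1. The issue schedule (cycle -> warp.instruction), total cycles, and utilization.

cycle 0: W0.I0
cycle 1: W0.I1
cycle 2: W0.I2
cycle 3: W1.I0
cycle 4: W1.I1
cycle 5: W1.I2
cycle 6: W1.I3
cycle 7: W1.I4
cycle 8: W1.I5
cycle 9: W1.I6
cycle 10: W2.I0
cycle 11: idle
cycle 12: W2.I1
cycle 13: idle
cycle 14: W2.I2
cycle 15: W2.I3
cycle 16: idle
cycle 17: W2.I4

Answer: 18 cycles, utilization 5/6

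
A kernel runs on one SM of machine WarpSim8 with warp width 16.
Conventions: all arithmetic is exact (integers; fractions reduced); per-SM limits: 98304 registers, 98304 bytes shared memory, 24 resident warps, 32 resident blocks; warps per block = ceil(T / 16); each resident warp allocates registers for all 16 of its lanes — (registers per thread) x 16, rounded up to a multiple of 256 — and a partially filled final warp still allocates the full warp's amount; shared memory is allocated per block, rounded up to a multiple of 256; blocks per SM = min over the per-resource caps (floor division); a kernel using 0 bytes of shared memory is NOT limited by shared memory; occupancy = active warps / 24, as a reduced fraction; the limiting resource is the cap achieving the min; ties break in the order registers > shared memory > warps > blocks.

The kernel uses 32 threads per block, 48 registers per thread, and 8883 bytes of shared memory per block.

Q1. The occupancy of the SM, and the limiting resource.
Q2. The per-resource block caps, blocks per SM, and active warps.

Answer: occupancy 5/6, limited by shared memory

registers: 64 blocks
shared memory: 10 blocks
warps: 12 blocks
blocks: 32 blocks

Answer: 10 blocks, 20 active warps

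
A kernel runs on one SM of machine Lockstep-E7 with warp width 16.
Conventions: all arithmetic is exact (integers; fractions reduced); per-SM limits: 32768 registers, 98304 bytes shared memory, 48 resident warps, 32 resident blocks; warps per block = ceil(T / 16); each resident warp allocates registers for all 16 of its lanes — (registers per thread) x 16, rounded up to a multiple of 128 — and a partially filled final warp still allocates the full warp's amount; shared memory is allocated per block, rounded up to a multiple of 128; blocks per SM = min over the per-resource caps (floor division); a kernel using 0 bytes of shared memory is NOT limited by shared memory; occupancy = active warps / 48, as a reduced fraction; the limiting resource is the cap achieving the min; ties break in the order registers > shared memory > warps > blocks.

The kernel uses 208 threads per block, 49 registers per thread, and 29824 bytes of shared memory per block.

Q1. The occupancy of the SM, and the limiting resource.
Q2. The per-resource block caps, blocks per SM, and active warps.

Answer: occupancy 13/24, limited by registers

registers: 2 blocks
shared memory: 3 blocks
warps: 3 blocks
blocks: 32 blocks

Answer: 2 blocks, 26 active warps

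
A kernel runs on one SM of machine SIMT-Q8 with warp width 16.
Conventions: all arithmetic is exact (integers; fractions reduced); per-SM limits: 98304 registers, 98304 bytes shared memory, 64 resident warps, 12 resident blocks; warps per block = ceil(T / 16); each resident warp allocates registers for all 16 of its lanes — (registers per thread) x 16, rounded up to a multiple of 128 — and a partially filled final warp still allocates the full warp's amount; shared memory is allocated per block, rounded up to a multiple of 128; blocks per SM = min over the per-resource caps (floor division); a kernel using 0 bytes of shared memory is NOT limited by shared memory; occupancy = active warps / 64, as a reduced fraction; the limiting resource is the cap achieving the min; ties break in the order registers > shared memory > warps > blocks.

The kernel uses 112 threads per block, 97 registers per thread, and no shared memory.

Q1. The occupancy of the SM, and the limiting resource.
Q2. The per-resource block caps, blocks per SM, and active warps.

Answer: occupancy 7/8, limited by registers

registers: 8 blocks
shared memory: no limit (kernel uses none)
warps: 9 blocks
blocks: 12 blocks

Answer: 8 blocks, 56 active warps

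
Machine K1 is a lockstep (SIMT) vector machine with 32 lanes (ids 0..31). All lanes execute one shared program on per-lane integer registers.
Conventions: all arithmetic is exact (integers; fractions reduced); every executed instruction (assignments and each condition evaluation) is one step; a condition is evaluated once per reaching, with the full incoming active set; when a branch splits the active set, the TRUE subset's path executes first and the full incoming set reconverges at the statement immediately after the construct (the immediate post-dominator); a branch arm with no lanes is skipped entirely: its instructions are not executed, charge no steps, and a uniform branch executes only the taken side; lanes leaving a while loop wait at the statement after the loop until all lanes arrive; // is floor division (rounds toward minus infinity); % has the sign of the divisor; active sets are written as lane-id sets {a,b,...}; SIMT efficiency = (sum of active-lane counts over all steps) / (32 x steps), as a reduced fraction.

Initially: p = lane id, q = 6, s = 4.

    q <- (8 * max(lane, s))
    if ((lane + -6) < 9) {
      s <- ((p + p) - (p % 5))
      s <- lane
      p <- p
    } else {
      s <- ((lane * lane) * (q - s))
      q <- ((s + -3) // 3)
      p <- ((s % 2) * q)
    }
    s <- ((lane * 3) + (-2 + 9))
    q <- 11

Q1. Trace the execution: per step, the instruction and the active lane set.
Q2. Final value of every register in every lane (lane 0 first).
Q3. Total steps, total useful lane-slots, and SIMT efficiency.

step 0: q <- (8 * max(lane, s))      {0,1,2,3,4,5,6,7,8,9,10,11,12,13,14,15,16,17,18,19,20,21,22,23,24,25,26,27,28,29,30,31}
step 1: eval ((lane + -6) < 9)       {0,1,2,3,4,5,6,7,8,9,10,11,12,13,14,15,16,17,18,19,20,21,22,23,24,25,26,27,28,29,30,31}
step 2: s <- ((p + p) - (p % 5))     {0,1,2,3,4,5,6,7,8,9,10,11,12,13,14}
step 3: s <- lane                    {0,1,2,3,4,5,6,7,8,9,10,11,12,13,14}
step 4: p <- p                       {0,1,2,3,4,5,6,7,8,9,10,11,12,13,14}
step 5: s <- ((lane * lane) * (q - s)) {15,16,17,18,19,20,21,22,23,24,25,26,27,28,29,30,31}
step 6: q <- ((s + -3) // 3)         {15,16,17,18,19,20,21,22,23,24,25,26,27,28,29,30,31}
step 7: p <- ((s % 2) * q)           {15,16,17,18,19,20,21,22,23,24,25,26,27,28,29,30,31}
step 8: s <- ((lane * 3) + (-2 + 9)) {0,1,2,3,4,5,6,7,8,9,10,11,12,13,14,15,16,17,18,19,20,21,22,23,24,25,26,27,28,29,30,31}
step 9: q <- 11                      {0,1,2,3,4,5,6,7,8,9,10,11,12,13,14,15,16,17,18,19,20,21,22,23,24,25,26,27,28,29,30,31}

Answer: 10 steps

p: 0,1,2,3,4,5,6,7,8,9,10,11,12,13,14,0,0,0,0,0,0,0,0,0,0,0,0,0,0,0,0,0
q: 11,11,11,11,11,11,11,11,11,11,11,11,11,11,11,11,11,11,11,11,11,11,11,11,11,11,11,11,11,11,11,11
s: 7,10,13,16,19,22,25,28,31,34,37,40,43,46,49,52,55,58,61,64,67,70,73,76,79,82,85,88,91,94,97,100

steps = 10; useful = 224; efficiency = 224/320 = 7/10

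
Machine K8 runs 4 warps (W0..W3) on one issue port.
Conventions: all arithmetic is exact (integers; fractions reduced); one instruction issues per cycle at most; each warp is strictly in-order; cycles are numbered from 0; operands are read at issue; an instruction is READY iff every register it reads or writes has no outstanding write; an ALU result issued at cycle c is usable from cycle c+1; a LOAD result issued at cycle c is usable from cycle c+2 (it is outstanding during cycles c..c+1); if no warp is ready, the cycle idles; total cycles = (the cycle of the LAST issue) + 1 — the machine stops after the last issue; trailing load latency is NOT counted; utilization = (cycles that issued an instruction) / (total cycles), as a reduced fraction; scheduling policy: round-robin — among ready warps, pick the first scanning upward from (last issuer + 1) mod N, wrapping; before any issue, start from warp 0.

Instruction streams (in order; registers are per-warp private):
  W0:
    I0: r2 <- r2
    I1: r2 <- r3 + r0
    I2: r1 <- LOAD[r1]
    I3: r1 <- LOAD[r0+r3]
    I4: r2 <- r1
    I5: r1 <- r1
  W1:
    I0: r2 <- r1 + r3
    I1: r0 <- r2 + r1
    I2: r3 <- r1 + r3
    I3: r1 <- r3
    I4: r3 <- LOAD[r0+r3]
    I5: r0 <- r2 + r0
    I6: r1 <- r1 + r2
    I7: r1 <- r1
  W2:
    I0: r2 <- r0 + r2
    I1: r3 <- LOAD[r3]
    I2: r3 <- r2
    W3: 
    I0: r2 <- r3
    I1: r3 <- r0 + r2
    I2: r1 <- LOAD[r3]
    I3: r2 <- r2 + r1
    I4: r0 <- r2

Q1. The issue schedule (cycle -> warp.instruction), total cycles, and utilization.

cycle 0: W0.I0
cycle 1: W1.I0
cycle 2: W2.I0
cycle 3: W3.I0
cycle 4: W0.I1
cycle 5: W1.I1
cycle 6: W2.I1
cycle 7: W3.I1
cycle 8: W0.I2
cycle 9: W1.I2
cycle 10: W2.I2
cycle 11: W3.I2
cycle 12: W0.I3
cycle 13: W1.I3
cycle 14: W3.I3
cycle 15: W0.I4
cycle 16: W1.I4
cycle 17: W3.I4
cycle 18: W0.I5
cycle 19: W1.I5
cycle 20: W1.I6
cycle 21: W1.I7

Answer: 22 cycles, utilization 1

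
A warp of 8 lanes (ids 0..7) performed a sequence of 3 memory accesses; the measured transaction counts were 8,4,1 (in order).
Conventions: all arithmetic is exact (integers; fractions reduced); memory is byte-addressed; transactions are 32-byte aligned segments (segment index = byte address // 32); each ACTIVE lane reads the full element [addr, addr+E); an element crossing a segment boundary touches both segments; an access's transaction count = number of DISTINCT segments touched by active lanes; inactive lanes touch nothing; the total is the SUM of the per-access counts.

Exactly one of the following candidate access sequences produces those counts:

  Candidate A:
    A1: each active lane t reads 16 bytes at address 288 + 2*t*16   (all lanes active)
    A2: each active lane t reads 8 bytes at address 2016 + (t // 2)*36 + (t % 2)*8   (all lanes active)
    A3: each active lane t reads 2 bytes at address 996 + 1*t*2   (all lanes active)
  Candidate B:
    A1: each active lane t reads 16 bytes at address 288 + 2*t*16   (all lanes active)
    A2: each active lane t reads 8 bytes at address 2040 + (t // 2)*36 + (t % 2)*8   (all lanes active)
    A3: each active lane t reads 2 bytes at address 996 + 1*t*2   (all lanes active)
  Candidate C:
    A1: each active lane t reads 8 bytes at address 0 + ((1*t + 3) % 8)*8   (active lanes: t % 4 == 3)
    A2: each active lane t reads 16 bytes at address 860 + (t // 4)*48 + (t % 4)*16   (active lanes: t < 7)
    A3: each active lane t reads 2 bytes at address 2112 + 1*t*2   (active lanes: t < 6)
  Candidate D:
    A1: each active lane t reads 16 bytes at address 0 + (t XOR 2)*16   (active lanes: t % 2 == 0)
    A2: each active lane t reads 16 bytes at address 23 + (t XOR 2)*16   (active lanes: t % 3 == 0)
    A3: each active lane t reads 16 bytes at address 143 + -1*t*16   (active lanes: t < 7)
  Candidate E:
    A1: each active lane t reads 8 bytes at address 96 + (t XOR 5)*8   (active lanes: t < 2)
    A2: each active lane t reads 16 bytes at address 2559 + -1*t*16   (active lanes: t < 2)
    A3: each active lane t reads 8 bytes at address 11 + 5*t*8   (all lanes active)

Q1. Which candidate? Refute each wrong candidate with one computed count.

B: A2 gives 5 transactions, not 4
C: A1 gives 2 transactions, not 8
D: A1 gives 4 transactions, not 8
E: A1 gives 1 transaction, not 8
A: all counts match (8,4,1)

Answer: A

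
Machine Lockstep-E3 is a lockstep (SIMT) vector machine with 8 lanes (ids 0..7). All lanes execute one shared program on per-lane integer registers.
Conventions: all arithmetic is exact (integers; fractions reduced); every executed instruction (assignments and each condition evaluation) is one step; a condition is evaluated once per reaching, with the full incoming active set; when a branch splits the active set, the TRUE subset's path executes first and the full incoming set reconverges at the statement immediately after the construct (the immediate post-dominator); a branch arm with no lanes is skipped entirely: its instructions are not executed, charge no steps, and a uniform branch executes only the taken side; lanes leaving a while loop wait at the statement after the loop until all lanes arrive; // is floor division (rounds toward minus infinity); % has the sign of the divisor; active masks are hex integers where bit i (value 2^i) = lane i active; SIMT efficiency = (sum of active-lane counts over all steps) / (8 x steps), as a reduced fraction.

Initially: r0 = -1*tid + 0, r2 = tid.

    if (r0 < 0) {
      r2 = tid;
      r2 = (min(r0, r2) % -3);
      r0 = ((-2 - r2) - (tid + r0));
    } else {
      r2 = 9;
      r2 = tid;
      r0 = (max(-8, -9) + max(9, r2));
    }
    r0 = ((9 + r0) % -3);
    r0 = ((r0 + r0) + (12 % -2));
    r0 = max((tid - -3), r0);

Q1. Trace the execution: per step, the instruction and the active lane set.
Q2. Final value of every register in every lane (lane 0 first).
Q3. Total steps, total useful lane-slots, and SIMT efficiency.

step 0: eval (r0 < 0)                0xff
step 1: r2 <- tid                    0xfe
step 2: r2 <- (min(r0, r2) % -3)     0xfe
step 3: r0 <- ((-2 - r2) - (tid + r0)) 0xfe
step 4: r2 <- 9                      0x01
step 5: r2 <- tid                    0x01
step 6: r0 <- (max(-8, -9) + max(9, r2)) 0x01
step 7: r0 <- ((9 + r0) % -3)        0xff
step 8: r0 <- ((r0 + r0) + (12 % -2)) 0xff
step 9: r0 <- max((tid - -3), r0)    0xff

Answer: 10 steps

r0: 3,4,5,6,7,8,9,10
r2: 0,-1,-2,0,-1,-2,0,-1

steps = 10; useful = 56; efficiency = 56/80 = 7/10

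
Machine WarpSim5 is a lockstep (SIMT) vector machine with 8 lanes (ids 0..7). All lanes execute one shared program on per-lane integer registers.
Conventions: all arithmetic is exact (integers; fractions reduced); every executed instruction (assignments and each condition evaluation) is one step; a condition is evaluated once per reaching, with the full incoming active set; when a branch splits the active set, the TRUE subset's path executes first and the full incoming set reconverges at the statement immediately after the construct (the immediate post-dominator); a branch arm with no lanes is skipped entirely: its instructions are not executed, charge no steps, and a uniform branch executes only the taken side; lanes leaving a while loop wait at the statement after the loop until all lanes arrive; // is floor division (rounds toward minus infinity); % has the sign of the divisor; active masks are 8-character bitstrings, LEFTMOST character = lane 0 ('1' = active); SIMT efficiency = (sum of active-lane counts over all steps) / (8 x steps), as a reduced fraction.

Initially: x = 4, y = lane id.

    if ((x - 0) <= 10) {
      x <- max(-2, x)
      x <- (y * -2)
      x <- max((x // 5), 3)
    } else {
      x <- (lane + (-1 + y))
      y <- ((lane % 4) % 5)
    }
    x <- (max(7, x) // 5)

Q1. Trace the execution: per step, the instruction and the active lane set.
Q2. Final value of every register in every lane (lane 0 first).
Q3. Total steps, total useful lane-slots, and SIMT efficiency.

step 0: eval ((x - 0) <= 10)         11111111
step 1: x <- max(-2, x)              11111111
step 2: x <- (y * -2)                11111111
step 3: x <- max((x // 5), 3)        11111111
step 4: x <- (max(7, x) // 5)        11111111

Answer: 5 steps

x: 1,1,1,1,1,1,1,1
y: 0,1,2,3,4,5,6,7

steps = 5; useful = 40; efficiency = 40/40 = 1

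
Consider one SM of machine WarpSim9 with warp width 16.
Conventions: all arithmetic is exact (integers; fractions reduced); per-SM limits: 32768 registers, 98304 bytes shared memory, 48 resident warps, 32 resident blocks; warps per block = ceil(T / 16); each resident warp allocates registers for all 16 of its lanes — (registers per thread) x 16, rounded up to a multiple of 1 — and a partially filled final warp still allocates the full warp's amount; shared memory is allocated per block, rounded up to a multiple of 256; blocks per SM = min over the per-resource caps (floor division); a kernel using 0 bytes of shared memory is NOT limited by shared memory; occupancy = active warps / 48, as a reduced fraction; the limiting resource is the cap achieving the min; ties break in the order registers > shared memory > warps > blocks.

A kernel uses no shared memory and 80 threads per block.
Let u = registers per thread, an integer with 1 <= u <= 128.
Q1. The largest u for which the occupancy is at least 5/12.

Answer: u = 102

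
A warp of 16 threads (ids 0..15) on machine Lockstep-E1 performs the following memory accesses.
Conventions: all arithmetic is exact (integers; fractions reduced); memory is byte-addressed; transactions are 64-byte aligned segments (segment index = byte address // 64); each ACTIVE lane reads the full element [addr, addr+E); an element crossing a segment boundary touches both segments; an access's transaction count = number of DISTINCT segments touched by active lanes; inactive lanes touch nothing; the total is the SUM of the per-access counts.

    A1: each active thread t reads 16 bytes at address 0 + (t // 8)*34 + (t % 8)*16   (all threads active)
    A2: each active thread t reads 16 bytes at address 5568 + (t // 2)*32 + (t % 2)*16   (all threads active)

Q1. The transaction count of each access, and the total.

A1: 3 transactions
A2: 4 transactions

Answer: 3,4; total 7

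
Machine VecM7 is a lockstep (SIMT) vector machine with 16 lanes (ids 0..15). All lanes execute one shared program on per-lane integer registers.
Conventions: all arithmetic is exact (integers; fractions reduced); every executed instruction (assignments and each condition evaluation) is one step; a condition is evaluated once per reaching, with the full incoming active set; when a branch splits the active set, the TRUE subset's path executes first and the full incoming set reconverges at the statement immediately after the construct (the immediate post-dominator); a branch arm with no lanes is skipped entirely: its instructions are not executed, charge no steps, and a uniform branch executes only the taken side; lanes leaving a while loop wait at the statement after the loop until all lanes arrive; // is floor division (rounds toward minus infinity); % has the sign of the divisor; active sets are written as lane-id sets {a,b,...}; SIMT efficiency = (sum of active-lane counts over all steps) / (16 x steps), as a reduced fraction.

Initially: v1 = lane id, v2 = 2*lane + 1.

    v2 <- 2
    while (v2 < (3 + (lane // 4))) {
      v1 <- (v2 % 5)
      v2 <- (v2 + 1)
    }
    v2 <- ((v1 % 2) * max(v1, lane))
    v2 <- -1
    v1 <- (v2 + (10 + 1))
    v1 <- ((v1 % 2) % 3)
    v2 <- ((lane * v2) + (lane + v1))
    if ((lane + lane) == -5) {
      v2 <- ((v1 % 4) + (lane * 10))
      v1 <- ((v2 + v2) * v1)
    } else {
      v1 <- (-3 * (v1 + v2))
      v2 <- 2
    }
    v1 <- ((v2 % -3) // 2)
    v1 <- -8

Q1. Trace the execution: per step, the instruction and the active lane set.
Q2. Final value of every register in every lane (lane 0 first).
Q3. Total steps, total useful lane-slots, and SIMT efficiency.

step 0: v2 <- 2                      {0,1,2,3,4,5,6,7,8,9,10,11,12,13,14,15}
step 1: eval (v2 < (3 + (lane // 4))) {0,1,2,3,4,5,6,7,8,9,10,11,12,13,14,15}
step 2: v1 <- (v2 % 5)               {0,1,2,3,4,5,6,7,8,9,10,11,12,13,14,15}
step 3: v2 <- (v2 + 1)               {0,1,2,3,4,5,6,7,8,9,10,11,12,13,14,15}
step 4: eval (v2 < (3 + (lane // 4))) {0,1,2,3,4,5,6,7,8,9,10,11,12,13,14,15}
step 5: v1 <- (v2 % 5)               {4,5,6,7,8,9,10,11,12,13,14,15}
step 6: v2 <- (v2 + 1)               {4,5,6,7,8,9,10,11,12,13,14,15}
step 7: eval (v2 < (3 + (lane // 4))) {4,5,6,7,8,9,10,11,12,13,14,15}
step 8: v1 <- (v2 % 5)               {8,9,10,11,12,13,14,15}
step 9: v2 <- (v2 + 1)               {8,9,10,11,12,13,14,15}
step 10: eval (v2 < (3 + (lane // 4))) {8,9,10,11,12,13,14,15}
step 11: v1 <- (v2 % 5)               {12,13,14,15}
step 12: v2 <- (v2 + 1)               {12,13,14,15}
step 13: eval (v2 < (3 + (lane // 4))) {12,13,14,15}
step 14: v2 <- ((v1 % 2) * max(v1, lane)) {0,1,2,3,4,5,6,7,8,9,10,11,12,13,14,15}
step 15: v2 <- -1                     {0,1,2,3,4,5,6,7,8,9,10,11,12,13,14,15}
step 16: v1 <- (v2 + (10 + 1))        {0,1,2,3,4,5,6,7,8,9,10,11,12,13,14,15}
step 17: v1 <- ((v1 % 2) % 3)         {0,1,2,3,4,5,6,7,8,9,10,11,12,13,14,15}
step 18: v2 <- ((lane * v2) + (lane + v1)) {0,1,2,3,4,5,6,7,8,9,10,11,12,13,14,15}
step 19: eval ((lane + lane) == -5)   {0,1,2,3,4,5,6,7,8,9,10,11,12,13,14,15}
step 20: v1 <- (-3 * (v1 + v2))       {0,1,2,3,4,5,6,7,8,9,10,11,12,13,14,15}
step 21: v2 <- 2                      {0,1,2,3,4,5,6,7,8,9,10,11,12,13,14,15}
step 22: v1 <- ((v2 % -3) // 2)       {0,1,2,3,4,5,6,7,8,9,10,11,12,13,14,15}
step 23: v1 <- -8                     {0,1,2,3,4,5,6,7,8,9,10,11,12,13,14,15}

Answer: 24 steps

v1: -8,-8,-8,-8,-8,-8,-8,-8,-8,-8,-8,-8,-8,-8,-8,-8
v2: 2,2,2,2,2,2,2,2,2,2,2,2,2,2,2,2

steps = 24; useful = 312; efficiency = 312/384 = 13/16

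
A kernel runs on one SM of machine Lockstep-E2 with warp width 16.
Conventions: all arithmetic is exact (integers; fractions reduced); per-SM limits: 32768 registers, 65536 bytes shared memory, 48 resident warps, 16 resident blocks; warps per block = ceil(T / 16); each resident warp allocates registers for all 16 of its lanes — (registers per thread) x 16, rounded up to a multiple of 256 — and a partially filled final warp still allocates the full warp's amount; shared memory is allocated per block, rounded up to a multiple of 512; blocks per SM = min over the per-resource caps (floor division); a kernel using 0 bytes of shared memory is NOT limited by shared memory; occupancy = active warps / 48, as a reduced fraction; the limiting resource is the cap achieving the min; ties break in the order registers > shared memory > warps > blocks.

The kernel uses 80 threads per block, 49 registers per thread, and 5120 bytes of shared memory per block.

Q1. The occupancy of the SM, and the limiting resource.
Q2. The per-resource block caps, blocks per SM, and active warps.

Answer: occupancy 5/8, limited by registers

registers: 6 blocks
shared memory: 12 blocks
warps: 9 blocks
blocks: 16 blocks

Answer: 6 blocks, 30 active warps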